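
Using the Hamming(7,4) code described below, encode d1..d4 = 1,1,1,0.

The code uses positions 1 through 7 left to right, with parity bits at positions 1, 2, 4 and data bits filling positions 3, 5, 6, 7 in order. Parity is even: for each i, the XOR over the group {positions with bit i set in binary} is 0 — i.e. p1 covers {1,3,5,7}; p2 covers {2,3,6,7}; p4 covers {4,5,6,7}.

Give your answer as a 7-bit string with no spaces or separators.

Place data at non-parity positions: p1 p2 1 p4 1 1 0
p1 (pos 1,3,5,7): XOR of data positions = 1⊕1⊕0 = 0
p2 (pos 2,3,6,7): XOR of data positions = 1⊕1⊕0 = 0
p4 (pos 4,5,6,7): XOR of data positions = 1⊕1⊕0 = 0
Codeword: 0010110

0010110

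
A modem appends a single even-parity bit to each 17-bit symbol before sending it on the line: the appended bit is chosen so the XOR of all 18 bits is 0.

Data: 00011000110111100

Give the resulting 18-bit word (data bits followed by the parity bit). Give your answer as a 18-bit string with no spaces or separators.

000110001101111000

XOR of the 17 data bits: 0⊕0⊕0⊕1⊕1⊕0⊕0⊕0⊕1⊕1⊕0⊕1⊕1⊕1⊕1⊕0⊕0 = 0
Parity bit = 0 (so all 18 bits XOR to 0).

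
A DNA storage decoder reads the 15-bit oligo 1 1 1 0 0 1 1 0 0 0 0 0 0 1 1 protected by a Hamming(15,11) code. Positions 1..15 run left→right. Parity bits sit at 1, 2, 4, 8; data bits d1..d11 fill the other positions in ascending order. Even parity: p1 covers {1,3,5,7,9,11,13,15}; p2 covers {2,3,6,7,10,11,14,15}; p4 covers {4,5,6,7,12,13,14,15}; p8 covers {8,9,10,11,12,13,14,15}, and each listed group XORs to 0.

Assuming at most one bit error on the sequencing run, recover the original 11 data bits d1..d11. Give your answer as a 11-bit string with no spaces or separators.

s1 (pos 1,3,5,7,9,11,13,15): 1⊕1⊕0⊕1⊕0⊕0⊕0⊕1 = 0
s2 (pos 2,3,6,7,10,11,14,15): 1⊕1⊕1⊕1⊕0⊕0⊕1⊕1 = 0
s4 (pos 4,5,6,7,12,13,14,15): 0⊕0⊕1⊕1⊕0⊕0⊕1⊕1 = 0
s8 (pos 8,9,10,11,12,13,14,15): 0⊕0⊕0⊕0⊕0⊕0⊕1⊕1 = 0
Syndrome s8…s1 = 0000 → no error.
Read data bits from positions 3,5,6,7,9,10,11,12,13,14,15: 10110000011

10110000011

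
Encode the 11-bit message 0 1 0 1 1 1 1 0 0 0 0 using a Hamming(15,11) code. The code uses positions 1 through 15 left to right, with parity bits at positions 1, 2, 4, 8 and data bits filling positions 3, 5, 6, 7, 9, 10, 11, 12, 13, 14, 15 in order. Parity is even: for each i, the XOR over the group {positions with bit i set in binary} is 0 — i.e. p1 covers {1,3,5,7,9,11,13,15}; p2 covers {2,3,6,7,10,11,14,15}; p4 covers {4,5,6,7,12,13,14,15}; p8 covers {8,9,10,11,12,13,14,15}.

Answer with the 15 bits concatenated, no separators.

Place data at non-parity positions: p1 p2 0 p4 1 0 1 p8 1 1 1 0 0 0 0
p1 (pos 1,3,5,7,9,11,13,15): XOR of data positions = 0⊕1⊕1⊕1⊕1⊕0⊕0 = 0
p2 (pos 2,3,6,7,10,11,14,15): XOR of data positions = 0⊕0⊕1⊕1⊕1⊕0⊕0 = 1
p4 (pos 4,5,6,7,12,13,14,15): XOR of data positions = 1⊕0⊕1⊕0⊕0⊕0⊕0 = 0
p8 (pos 8,9,10,11,12,13,14,15): XOR of data positions = 1⊕1⊕1⊕0⊕0⊕0⊕0 = 1
Codeword: 010010111110000

010010111110000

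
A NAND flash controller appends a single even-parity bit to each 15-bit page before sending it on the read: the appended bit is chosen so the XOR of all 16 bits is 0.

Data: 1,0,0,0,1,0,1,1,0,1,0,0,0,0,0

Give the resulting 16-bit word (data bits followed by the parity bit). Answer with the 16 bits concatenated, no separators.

1000101101000001

XOR of the 15 data bits: 1⊕0⊕0⊕0⊕1⊕0⊕1⊕1⊕0⊕1⊕0⊕0⊕0⊕0⊕0 = 1
Parity bit = 1 (so all 16 bits XOR to 0).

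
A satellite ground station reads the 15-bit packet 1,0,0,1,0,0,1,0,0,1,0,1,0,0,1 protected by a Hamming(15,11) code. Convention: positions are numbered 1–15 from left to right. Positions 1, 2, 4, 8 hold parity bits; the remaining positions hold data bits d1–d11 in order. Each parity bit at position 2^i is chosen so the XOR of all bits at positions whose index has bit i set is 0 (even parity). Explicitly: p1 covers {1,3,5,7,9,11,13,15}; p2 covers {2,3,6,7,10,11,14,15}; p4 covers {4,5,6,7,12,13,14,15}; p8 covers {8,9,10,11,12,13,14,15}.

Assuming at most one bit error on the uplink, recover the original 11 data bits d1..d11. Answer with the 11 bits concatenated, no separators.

s1 (pos 1,3,5,7,9,11,13,15): 1⊕0⊕0⊕1⊕0⊕0⊕0⊕1 = 1
s2 (pos 2,3,6,7,10,11,14,15): 0⊕0⊕0⊕1⊕1⊕0⊕0⊕1 = 1
s4 (pos 4,5,6,7,12,13,14,15): 1⊕0⊕0⊕1⊕1⊕0⊕0⊕1 = 0
s8 (pos 8,9,10,11,12,13,14,15): 0⊕0⊕1⊕0⊕1⊕0⊕0⊕1 = 1
Syndrome s8…s1 = 1011 → error at position 11.
Flip position 11: 100100100101001 → 100100100111001
Read data bits from positions 3,5,6,7,9,10,11,12,13,14,15: 00010111001

00010111001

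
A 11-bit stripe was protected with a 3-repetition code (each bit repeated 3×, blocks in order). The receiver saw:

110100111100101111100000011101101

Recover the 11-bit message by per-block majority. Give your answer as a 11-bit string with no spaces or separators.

Block 1 (110): 2 ones → 1
Block 2 (100): 1 one → 0
Block 3 (111): 3 ones → 1
Block 4 (100): 1 one → 0
Block 5 (101): 2 ones → 1
Block 6 (111): 3 ones → 1
Block 7 (100): 1 one → 0
Block 8 (000): 0 ones → 0
Block 9 (011): 2 ones → 1
Block 10 (101): 2 ones → 1
Block 11 (101): 2 ones → 1

10101100111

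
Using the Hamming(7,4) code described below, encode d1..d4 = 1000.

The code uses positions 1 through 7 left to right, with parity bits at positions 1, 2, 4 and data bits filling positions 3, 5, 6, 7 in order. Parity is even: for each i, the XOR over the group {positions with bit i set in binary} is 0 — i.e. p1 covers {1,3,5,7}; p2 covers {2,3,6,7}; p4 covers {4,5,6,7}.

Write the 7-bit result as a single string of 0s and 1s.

Place data at non-parity positions: p1 p2 1 p4 0 0 0
p1 (pos 1,3,5,7): XOR of data positions = 1⊕0⊕0 = 1
p2 (pos 2,3,6,7): XOR of data positions = 1⊕0⊕0 = 1
p4 (pos 4,5,6,7): XOR of data positions = 0⊕0⊕0 = 0
Codeword: 1110000

1110000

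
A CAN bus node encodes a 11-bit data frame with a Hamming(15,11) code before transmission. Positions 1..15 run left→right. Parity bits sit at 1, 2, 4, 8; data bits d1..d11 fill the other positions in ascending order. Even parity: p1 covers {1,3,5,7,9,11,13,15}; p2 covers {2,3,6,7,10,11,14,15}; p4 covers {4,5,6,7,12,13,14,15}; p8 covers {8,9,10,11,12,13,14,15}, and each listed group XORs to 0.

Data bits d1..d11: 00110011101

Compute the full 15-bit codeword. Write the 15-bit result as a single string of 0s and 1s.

Place data at non-parity positions: p1 p2 0 p4 0 1 1 p8 0 0 1 1 1 0 1
p1 (pos 1,3,5,7,9,11,13,15): XOR of data positions = 0⊕0⊕1⊕0⊕1⊕1⊕1 = 0
p2 (pos 2,3,6,7,10,11,14,15): XOR of data positions = 0⊕1⊕1⊕0⊕1⊕0⊕1 = 0
p4 (pos 4,5,6,7,12,13,14,15): XOR of data positions = 0⊕1⊕1⊕1⊕1⊕0⊕1 = 1
p8 (pos 8,9,10,11,12,13,14,15): XOR of data positions = 0⊕0⊕1⊕1⊕1⊕0⊕1 = 0
Codeword: 000101100011101

000101100011101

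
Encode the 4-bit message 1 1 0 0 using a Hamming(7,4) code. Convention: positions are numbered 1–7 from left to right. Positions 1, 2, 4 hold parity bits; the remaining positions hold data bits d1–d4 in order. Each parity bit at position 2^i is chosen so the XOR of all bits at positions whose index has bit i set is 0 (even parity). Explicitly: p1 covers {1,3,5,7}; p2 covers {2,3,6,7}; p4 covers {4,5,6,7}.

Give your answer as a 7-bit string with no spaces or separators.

0111100

Place data at non-parity positions: p1 p2 1 p4 1 0 0
p1 (pos 1,3,5,7): XOR of data positions = 1⊕1⊕0 = 0
p2 (pos 2,3,6,7): XOR of data positions = 1⊕0⊕0 = 1
p4 (pos 4,5,6,7): XOR of data positions = 1⊕0⊕0 = 1
Codeword: 0111100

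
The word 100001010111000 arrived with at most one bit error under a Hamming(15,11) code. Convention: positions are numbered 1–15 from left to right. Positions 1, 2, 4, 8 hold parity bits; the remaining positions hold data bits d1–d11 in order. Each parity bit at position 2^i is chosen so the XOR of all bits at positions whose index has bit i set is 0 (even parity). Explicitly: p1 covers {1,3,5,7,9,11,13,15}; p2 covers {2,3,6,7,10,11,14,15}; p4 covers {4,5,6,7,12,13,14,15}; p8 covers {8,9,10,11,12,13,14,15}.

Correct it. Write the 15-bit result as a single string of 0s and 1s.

s1 (pos 1,3,5,7,9,11,13,15): 1⊕0⊕0⊕0⊕0⊕1⊕0⊕0 = 0
s2 (pos 2,3,6,7,10,11,14,15): 0⊕0⊕1⊕0⊕1⊕1⊕0⊕0 = 1
s4 (pos 4,5,6,7,12,13,14,15): 0⊕0⊕1⊕0⊕1⊕0⊕0⊕0 = 0
s8 (pos 8,9,10,11,12,13,14,15): 1⊕0⊕1⊕1⊕1⊕0⊕0⊕0 = 0
Syndrome s8…s1 = 0010 → error at position 2.
Flip position 2: 100001010111000 → 110001010111000

110001010111000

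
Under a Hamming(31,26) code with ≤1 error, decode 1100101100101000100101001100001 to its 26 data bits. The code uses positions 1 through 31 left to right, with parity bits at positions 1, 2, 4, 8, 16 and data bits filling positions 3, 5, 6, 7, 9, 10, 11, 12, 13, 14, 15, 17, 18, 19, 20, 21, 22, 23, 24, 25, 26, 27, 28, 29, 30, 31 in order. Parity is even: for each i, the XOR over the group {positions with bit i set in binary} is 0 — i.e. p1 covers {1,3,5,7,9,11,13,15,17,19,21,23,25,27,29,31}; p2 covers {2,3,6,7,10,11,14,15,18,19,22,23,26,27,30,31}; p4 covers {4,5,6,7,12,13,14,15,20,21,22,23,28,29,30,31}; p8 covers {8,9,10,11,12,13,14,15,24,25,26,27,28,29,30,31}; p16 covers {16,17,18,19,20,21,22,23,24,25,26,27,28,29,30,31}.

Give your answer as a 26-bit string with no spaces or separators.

01010010100100101001100001

s1 (pos 1,3,5,7,9,11,13,15,17,19,21,23,25,27,29,31): 1⊕0⊕1⊕1⊕0⊕1⊕1⊕0⊕1⊕0⊕0⊕0⊕1⊕0⊕0⊕1 = 0
s2 (pos 2,3,6,7,10,11,14,15,18,19,22,23,26,27,30,31): 1⊕0⊕0⊕1⊕0⊕1⊕0⊕0⊕0⊕0⊕1⊕0⊕1⊕0⊕0⊕1 = 0
s4 (pos 4,5,6,7,12,13,14,15,20,21,22,23,28,29,30,31): 0⊕1⊕0⊕1⊕0⊕1⊕0⊕0⊕1⊕0⊕1⊕0⊕0⊕0⊕0⊕1 = 0
s8 (pos 8,9,10,11,12,13,14,15,24,25,26,27,28,29,30,31): 1⊕0⊕0⊕1⊕0⊕1⊕0⊕0⊕0⊕1⊕1⊕0⊕0⊕0⊕0⊕1 = 0
s16 (pos 16,17,18,19,20,21,22,23,24,25,26,27,28,29,30,31): 0⊕1⊕0⊕0⊕1⊕0⊕1⊕0⊕0⊕1⊕1⊕0⊕0⊕0⊕0⊕1 = 0
Syndrome s16…s1 = 00000 → no error.
Read data bits from positions 3,5,6,7,9,10,11,12,13,14,15,17,18,19,20,21,22,23,24,25,26,27,28,29,30,31: 01010010100100101001100001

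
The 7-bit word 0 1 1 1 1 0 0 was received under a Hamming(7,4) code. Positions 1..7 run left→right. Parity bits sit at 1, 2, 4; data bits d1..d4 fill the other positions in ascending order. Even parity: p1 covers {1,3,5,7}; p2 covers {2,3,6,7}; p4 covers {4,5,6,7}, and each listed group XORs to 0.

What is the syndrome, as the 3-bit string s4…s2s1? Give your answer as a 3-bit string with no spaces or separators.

000

s1 (pos 1,3,5,7): 0⊕1⊕1⊕0 = 0
s2 (pos 2,3,6,7): 1⊕1⊕0⊕0 = 0
s4 (pos 4,5,6,7): 1⊕1⊕0⊕0 = 0
Syndrome s4…s1 = 000 → no error.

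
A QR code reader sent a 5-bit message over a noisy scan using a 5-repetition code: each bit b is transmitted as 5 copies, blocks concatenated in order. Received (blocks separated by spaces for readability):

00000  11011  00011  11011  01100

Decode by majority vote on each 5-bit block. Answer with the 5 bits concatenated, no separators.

Block 1 (00000): 0 ones → 0
Block 2 (11011): 4 ones → 1
Block 3 (00011): 2 ones → 0
Block 4 (11011): 4 ones → 1
Block 5 (01100): 2 ones → 0

01010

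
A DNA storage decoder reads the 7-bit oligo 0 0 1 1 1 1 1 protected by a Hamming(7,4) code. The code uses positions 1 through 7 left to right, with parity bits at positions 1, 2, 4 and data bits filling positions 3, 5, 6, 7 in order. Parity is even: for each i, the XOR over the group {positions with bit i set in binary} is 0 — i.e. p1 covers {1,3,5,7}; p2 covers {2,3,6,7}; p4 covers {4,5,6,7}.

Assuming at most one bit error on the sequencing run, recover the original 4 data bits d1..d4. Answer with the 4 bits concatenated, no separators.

0111

s1 (pos 1,3,5,7): 0⊕1⊕1⊕1 = 1
s2 (pos 2,3,6,7): 0⊕1⊕1⊕1 = 1
s4 (pos 4,5,6,7): 1⊕1⊕1⊕1 = 0
Syndrome s4…s1 = 011 → error at position 3.
Flip position 3: 0011111 → 0001111
Read data bits from positions 3,5,6,7: 0111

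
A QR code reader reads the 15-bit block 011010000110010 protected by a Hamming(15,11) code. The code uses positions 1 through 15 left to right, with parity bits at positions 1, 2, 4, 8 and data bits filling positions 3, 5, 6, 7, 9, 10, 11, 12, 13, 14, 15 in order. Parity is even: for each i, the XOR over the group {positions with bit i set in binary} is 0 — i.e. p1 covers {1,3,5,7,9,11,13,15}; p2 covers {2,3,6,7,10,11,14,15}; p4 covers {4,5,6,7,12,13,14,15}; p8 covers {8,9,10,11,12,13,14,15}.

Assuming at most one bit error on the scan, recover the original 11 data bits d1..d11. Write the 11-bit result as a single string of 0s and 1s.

11000100010

s1 (pos 1,3,5,7,9,11,13,15): 0⊕1⊕1⊕0⊕0⊕1⊕0⊕0 = 1
s2 (pos 2,3,6,7,10,11,14,15): 1⊕1⊕0⊕0⊕1⊕1⊕1⊕0 = 1
s4 (pos 4,5,6,7,12,13,14,15): 0⊕1⊕0⊕0⊕0⊕0⊕1⊕0 = 0
s8 (pos 8,9,10,11,12,13,14,15): 0⊕0⊕1⊕1⊕0⊕0⊕1⊕0 = 1
Syndrome s8…s1 = 1011 → error at position 11.
Flip position 11: 011010000110010 → 011010000100010
Read data bits from positions 3,5,6,7,9,10,11,12,13,14,15: 11000100010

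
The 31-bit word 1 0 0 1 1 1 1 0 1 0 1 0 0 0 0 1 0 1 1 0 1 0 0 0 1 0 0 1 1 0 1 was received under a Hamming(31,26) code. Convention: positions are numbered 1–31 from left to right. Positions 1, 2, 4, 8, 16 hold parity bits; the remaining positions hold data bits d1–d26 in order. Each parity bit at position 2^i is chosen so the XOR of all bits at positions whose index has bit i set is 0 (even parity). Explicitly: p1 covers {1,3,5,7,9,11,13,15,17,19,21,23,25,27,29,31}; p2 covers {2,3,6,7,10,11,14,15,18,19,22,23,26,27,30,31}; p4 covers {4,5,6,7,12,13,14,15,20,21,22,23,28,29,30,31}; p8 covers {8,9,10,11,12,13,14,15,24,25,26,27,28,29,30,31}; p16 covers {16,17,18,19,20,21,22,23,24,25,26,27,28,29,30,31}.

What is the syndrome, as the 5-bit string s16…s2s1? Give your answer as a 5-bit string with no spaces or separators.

00000

s1 (pos 1,3,5,7,9,11,13,15,17,19,21,23,25,27,29,31): 1⊕0⊕1⊕1⊕1⊕1⊕0⊕0⊕0⊕1⊕1⊕0⊕1⊕0⊕1⊕1 = 0
s2 (pos 2,3,6,7,10,11,14,15,18,19,22,23,26,27,30,31): 0⊕0⊕1⊕1⊕0⊕1⊕0⊕0⊕1⊕1⊕0⊕0⊕0⊕0⊕0⊕1 = 0
s4 (pos 4,5,6,7,12,13,14,15,20,21,22,23,28,29,30,31): 1⊕1⊕1⊕1⊕0⊕0⊕0⊕0⊕0⊕1⊕0⊕0⊕1⊕1⊕0⊕1 = 0
s8 (pos 8,9,10,11,12,13,14,15,24,25,26,27,28,29,30,31): 0⊕1⊕0⊕1⊕0⊕0⊕0⊕0⊕0⊕1⊕0⊕0⊕1⊕1⊕0⊕1 = 0
s16 (pos 16,17,18,19,20,21,22,23,24,25,26,27,28,29,30,31): 1⊕0⊕1⊕1⊕0⊕1⊕0⊕0⊕0⊕1⊕0⊕0⊕1⊕1⊕0⊕1 = 0
Syndrome s16…s1 = 00000 → no error.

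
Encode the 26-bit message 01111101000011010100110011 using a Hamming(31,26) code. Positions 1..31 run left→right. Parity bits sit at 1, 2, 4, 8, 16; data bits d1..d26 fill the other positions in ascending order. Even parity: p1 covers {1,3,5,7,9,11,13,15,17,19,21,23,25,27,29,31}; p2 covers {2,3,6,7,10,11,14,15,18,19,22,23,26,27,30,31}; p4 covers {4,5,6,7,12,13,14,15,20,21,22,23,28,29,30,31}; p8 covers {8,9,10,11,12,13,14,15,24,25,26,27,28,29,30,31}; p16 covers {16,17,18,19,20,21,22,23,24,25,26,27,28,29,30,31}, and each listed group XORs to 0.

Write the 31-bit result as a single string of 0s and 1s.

0000111111010000011010100110011

Place data at non-parity positions: p1 p2 0 p4 1 1 1 p8 1 1 0 1 0 0 0 p16 0 1 1 0 1 0 1 0 0 1 1 0 0 1 1
p1 (pos 1,3,5,7,9,11,13,15,17,19,21,23,25,27,29,31): XOR of data positions = 0⊕1⊕1⊕1⊕0⊕0⊕0⊕0⊕1⊕1⊕1⊕0⊕1⊕0⊕1 = 0
p2 (pos 2,3,6,7,10,11,14,15,18,19,22,23,26,27,30,31): XOR of data positions = 0⊕1⊕1⊕1⊕0⊕0⊕0⊕1⊕1⊕0⊕1⊕1⊕1⊕1⊕1 = 0
p4 (pos 4,5,6,7,12,13,14,15,20,21,22,23,28,29,30,31): XOR of data positions = 1⊕1⊕1⊕1⊕0⊕0⊕0⊕0⊕1⊕0⊕1⊕0⊕0⊕1⊕1 = 0
p8 (pos 8,9,10,11,12,13,14,15,24,25,26,27,28,29,30,31): XOR of data positions = 1⊕1⊕0⊕1⊕0⊕0⊕0⊕0⊕0⊕1⊕1⊕0⊕0⊕1⊕1 = 1
p16 (pos 16,17,18,19,20,21,22,23,24,25,26,27,28,29,30,31): XOR of data positions = 0⊕1⊕1⊕0⊕1⊕0⊕1⊕0⊕0⊕1⊕1⊕0⊕0⊕1⊕1 = 0
Codeword: 0000111111010000011010100110011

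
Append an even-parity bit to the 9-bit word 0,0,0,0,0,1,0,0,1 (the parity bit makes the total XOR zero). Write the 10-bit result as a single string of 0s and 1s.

0000010010

XOR of the 9 data bits: 0⊕0⊕0⊕0⊕0⊕1⊕0⊕0⊕1 = 0
Parity bit = 0 (so all 10 bits XOR to 0).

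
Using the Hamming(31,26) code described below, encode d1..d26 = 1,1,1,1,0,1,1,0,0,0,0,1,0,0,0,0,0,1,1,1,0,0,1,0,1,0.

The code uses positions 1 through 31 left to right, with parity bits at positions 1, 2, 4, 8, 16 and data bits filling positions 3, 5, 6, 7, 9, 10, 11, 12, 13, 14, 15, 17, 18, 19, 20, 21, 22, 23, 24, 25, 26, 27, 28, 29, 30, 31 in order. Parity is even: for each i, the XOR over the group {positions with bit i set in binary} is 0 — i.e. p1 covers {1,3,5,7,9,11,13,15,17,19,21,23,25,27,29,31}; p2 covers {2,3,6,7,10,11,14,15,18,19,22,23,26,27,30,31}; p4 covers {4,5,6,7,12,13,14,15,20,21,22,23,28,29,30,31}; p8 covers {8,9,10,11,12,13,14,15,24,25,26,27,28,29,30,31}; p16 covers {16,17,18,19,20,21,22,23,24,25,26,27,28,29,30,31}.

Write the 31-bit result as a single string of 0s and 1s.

Place data at non-parity positions: p1 p2 1 p4 1 1 1 p8 0 1 1 0 0 0 0 p16 1 0 0 0 0 0 1 1 1 0 0 1 0 1 0
p1 (pos 1,3,5,7,9,11,13,15,17,19,21,23,25,27,29,31): XOR of data positions = 1⊕1⊕1⊕0⊕1⊕0⊕0⊕1⊕0⊕0⊕1⊕1⊕0⊕0⊕0 = 1
p2 (pos 2,3,6,7,10,11,14,15,18,19,22,23,26,27,30,31): XOR of data positions = 1⊕1⊕1⊕1⊕1⊕0⊕0⊕0⊕0⊕0⊕1⊕0⊕0⊕1⊕0 = 1
p4 (pos 4,5,6,7,12,13,14,15,20,21,22,23,28,29,30,31): XOR of data positions = 1⊕1⊕1⊕0⊕0⊕0⊕0⊕0⊕0⊕0⊕1⊕1⊕0⊕1⊕0 = 0
p8 (pos 8,9,10,11,12,13,14,15,24,25,26,27,28,29,30,31): XOR of data positions = 0⊕1⊕1⊕0⊕0⊕0⊕0⊕1⊕1⊕0⊕0⊕1⊕0⊕1⊕0 = 0
p16 (pos 16,17,18,19,20,21,22,23,24,25,26,27,28,29,30,31): XOR of data positions = 1⊕0⊕0⊕0⊕0⊕0⊕1⊕1⊕1⊕0⊕0⊕1⊕0⊕1⊕0 = 0
Codeword: 1110111001100000100000111001010

1110111001100000100000111001010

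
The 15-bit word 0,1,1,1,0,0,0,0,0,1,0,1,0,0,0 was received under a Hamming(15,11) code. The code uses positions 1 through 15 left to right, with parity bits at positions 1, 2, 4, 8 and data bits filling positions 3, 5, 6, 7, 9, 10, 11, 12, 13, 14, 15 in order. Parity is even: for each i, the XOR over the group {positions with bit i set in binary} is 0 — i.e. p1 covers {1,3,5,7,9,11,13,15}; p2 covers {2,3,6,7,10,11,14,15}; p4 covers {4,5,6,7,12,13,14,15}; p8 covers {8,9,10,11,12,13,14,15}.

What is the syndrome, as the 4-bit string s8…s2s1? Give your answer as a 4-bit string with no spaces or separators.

s1 (pos 1,3,5,7,9,11,13,15): 0⊕1⊕0⊕0⊕0⊕0⊕0⊕0 = 1
s2 (pos 2,3,6,7,10,11,14,15): 1⊕1⊕0⊕0⊕1⊕0⊕0⊕0 = 1
s4 (pos 4,5,6,7,12,13,14,15): 1⊕0⊕0⊕0⊕1⊕0⊕0⊕0 = 0
s8 (pos 8,9,10,11,12,13,14,15): 0⊕0⊕1⊕0⊕1⊕0⊕0⊕0 = 0
Syndrome s8…s1 = 0011 → error at position 3.

0011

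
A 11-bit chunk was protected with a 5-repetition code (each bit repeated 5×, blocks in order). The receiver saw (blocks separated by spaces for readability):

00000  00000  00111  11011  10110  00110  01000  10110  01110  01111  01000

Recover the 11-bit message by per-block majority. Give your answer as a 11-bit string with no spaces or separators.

Block 1 (00000): 0 ones → 0
Block 2 (00000): 0 ones → 0
Block 3 (00111): 3 ones → 1
Block 4 (11011): 4 ones → 1
Block 5 (10110): 3 ones → 1
Block 6 (00110): 2 ones → 0
Block 7 (01000): 1 one → 0
Block 8 (10110): 3 ones → 1
Block 9 (01110): 3 ones → 1
Block 10 (01111): 4 ones → 1
Block 11 (01000): 1 one → 0

00111001110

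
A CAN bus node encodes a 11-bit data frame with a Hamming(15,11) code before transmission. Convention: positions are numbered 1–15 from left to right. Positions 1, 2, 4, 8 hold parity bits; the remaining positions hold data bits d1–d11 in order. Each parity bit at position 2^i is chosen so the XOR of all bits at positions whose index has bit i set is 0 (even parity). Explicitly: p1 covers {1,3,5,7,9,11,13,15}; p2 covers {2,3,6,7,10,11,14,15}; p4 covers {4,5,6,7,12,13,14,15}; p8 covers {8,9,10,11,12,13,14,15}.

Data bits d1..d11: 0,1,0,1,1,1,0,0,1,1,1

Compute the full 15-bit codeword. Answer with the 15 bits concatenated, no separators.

Place data at non-parity positions: p1 p2 0 p4 1 0 1 p8 1 1 0 0 1 1 1
p1 (pos 1,3,5,7,9,11,13,15): XOR of data positions = 0⊕1⊕1⊕1⊕0⊕1⊕1 = 1
p2 (pos 2,3,6,7,10,11,14,15): XOR of data positions = 0⊕0⊕1⊕1⊕0⊕1⊕1 = 0
p4 (pos 4,5,6,7,12,13,14,15): XOR of data positions = 1⊕0⊕1⊕0⊕1⊕1⊕1 = 1
p8 (pos 8,9,10,11,12,13,14,15): XOR of data positions = 1⊕1⊕0⊕0⊕1⊕1⊕1 = 1
Codeword: 100110111100111

100110111100111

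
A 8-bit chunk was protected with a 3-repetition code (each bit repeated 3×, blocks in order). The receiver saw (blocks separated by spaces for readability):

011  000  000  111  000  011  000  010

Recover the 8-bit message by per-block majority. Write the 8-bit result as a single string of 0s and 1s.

Block 1 (011): 2 ones → 1
Block 2 (000): 0 ones → 0
Block 3 (000): 0 ones → 0
Block 4 (111): 3 ones → 1
Block 5 (000): 0 ones → 0
Block 6 (011): 2 ones → 1
Block 7 (000): 0 ones → 0
Block 8 (010): 1 one → 0

10010100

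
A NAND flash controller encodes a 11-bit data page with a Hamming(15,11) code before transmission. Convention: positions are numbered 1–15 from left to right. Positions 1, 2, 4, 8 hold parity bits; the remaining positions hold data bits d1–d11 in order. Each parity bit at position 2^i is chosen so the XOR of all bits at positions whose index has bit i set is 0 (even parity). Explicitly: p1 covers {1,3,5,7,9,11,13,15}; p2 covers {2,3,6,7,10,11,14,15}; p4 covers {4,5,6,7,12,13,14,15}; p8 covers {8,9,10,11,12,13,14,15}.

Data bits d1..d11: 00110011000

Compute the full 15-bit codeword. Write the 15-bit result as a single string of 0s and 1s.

010101100011000

Place data at non-parity positions: p1 p2 0 p4 0 1 1 p8 0 0 1 1 0 0 0
p1 (pos 1,3,5,7,9,11,13,15): XOR of data positions = 0⊕0⊕1⊕0⊕1⊕0⊕0 = 0
p2 (pos 2,3,6,7,10,11,14,15): XOR of data positions = 0⊕1⊕1⊕0⊕1⊕0⊕0 = 1
p4 (pos 4,5,6,7,12,13,14,15): XOR of data positions = 0⊕1⊕1⊕1⊕0⊕0⊕0 = 1
p8 (pos 8,9,10,11,12,13,14,15): XOR of data positions = 0⊕0⊕1⊕1⊕0⊕0⊕0 = 0
Codeword: 010101100011000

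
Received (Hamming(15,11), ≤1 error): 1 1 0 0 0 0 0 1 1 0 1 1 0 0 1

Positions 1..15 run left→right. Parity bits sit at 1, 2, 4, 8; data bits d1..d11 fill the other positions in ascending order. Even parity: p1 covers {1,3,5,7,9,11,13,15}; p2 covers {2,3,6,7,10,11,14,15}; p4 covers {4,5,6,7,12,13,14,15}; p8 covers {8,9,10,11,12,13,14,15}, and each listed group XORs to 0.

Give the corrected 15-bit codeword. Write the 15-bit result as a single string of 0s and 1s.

110000011111001

s1 (pos 1,3,5,7,9,11,13,15): 1⊕0⊕0⊕0⊕1⊕1⊕0⊕1 = 0
s2 (pos 2,3,6,7,10,11,14,15): 1⊕0⊕0⊕0⊕0⊕1⊕0⊕1 = 1
s4 (pos 4,5,6,7,12,13,14,15): 0⊕0⊕0⊕0⊕1⊕0⊕0⊕1 = 0
s8 (pos 8,9,10,11,12,13,14,15): 1⊕1⊕0⊕1⊕1⊕0⊕0⊕1 = 1
Syndrome s8…s1 = 1010 → error at position 10.
Flip position 10: 110000011011001 → 110000011111001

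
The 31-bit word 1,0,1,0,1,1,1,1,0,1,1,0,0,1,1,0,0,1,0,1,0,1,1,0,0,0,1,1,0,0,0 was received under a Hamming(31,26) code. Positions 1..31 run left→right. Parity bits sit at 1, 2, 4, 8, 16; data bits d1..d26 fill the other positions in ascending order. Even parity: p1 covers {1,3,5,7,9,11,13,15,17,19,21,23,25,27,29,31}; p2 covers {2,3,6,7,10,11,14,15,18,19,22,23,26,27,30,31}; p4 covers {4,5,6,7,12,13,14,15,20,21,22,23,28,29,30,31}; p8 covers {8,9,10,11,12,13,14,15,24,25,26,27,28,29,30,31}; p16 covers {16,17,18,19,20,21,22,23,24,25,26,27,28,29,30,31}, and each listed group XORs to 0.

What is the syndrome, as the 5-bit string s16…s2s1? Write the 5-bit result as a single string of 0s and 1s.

s1 (pos 1,3,5,7,9,11,13,15,17,19,21,23,25,27,29,31): 1⊕1⊕1⊕1⊕0⊕1⊕0⊕1⊕0⊕0⊕0⊕1⊕0⊕1⊕0⊕0 = 0
s2 (pos 2,3,6,7,10,11,14,15,18,19,22,23,26,27,30,31): 0⊕1⊕1⊕1⊕1⊕1⊕1⊕1⊕1⊕0⊕1⊕1⊕0⊕1⊕0⊕0 = 1
s4 (pos 4,5,6,7,12,13,14,15,20,21,22,23,28,29,30,31): 0⊕1⊕1⊕1⊕0⊕0⊕1⊕1⊕1⊕0⊕1⊕1⊕1⊕0⊕0⊕0 = 1
s8 (pos 8,9,10,11,12,13,14,15,24,25,26,27,28,29,30,31): 1⊕0⊕1⊕1⊕0⊕0⊕1⊕1⊕0⊕0⊕0⊕1⊕1⊕0⊕0⊕0 = 1
s16 (pos 16,17,18,19,20,21,22,23,24,25,26,27,28,29,30,31): 0⊕0⊕1⊕0⊕1⊕0⊕1⊕1⊕0⊕0⊕0⊕1⊕1⊕0⊕0⊕0 = 0
Syndrome s16…s1 = 01110 → error at position 14.

01110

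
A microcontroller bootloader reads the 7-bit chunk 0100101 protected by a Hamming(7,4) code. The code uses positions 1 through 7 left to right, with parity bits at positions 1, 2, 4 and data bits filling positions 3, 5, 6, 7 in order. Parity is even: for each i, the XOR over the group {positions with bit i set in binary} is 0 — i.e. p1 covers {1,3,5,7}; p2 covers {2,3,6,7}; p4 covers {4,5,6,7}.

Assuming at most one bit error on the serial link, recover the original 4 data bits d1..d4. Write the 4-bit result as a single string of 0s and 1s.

0101

s1 (pos 1,3,5,7): 0⊕0⊕1⊕1 = 0
s2 (pos 2,3,6,7): 1⊕0⊕0⊕1 = 0
s4 (pos 4,5,6,7): 0⊕1⊕0⊕1 = 0
Syndrome s4…s1 = 000 → no error.
Read data bits from positions 3,5,6,7: 0101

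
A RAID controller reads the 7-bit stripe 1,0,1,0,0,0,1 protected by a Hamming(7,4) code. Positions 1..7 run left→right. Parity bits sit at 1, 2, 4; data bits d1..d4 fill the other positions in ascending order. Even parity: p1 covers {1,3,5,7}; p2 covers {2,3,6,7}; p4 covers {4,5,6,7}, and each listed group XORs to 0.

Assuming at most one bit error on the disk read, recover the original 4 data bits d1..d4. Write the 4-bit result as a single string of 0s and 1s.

1101

s1 (pos 1,3,5,7): 1⊕1⊕0⊕1 = 1
s2 (pos 2,3,6,7): 0⊕1⊕0⊕1 = 0
s4 (pos 4,5,6,7): 0⊕0⊕0⊕1 = 1
Syndrome s4…s1 = 101 → error at position 5.
Flip position 5: 1010001 → 1010101
Read data bits from positions 3,5,6,7: 1101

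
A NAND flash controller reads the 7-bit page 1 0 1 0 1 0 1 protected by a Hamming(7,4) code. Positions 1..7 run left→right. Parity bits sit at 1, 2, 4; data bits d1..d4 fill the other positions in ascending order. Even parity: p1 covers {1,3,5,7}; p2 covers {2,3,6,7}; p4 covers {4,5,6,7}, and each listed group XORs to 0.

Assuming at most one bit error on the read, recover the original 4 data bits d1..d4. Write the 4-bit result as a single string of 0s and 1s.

1101

s1 (pos 1,3,5,7): 1⊕1⊕1⊕1 = 0
s2 (pos 2,3,6,7): 0⊕1⊕0⊕1 = 0
s4 (pos 4,5,6,7): 0⊕1⊕0⊕1 = 0
Syndrome s4…s1 = 000 → no error.
Read data bits from positions 3,5,6,7: 1101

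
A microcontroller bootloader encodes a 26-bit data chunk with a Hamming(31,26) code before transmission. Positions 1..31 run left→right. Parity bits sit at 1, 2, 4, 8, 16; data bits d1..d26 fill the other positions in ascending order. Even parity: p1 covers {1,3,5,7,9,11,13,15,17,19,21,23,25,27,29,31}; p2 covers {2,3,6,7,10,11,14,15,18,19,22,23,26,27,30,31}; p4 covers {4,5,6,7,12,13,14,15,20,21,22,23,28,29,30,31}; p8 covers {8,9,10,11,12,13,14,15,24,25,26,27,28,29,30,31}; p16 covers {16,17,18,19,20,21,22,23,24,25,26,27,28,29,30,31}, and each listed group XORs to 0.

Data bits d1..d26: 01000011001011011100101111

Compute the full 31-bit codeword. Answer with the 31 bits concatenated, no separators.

Place data at non-parity positions: p1 p2 0 p4 1 0 0 p8 0 0 1 1 0 0 1 p16 0 1 1 0 1 1 1 0 0 1 0 1 1 1 1
p1 (pos 1,3,5,7,9,11,13,15,17,19,21,23,25,27,29,31): XOR of data positions = 0⊕1⊕0⊕0⊕1⊕0⊕1⊕0⊕1⊕1⊕1⊕0⊕0⊕1⊕1 = 0
p2 (pos 2,3,6,7,10,11,14,15,18,19,22,23,26,27,30,31): XOR of data positions = 0⊕0⊕0⊕0⊕1⊕0⊕1⊕1⊕1⊕1⊕1⊕1⊕0⊕1⊕1 = 1
p4 (pos 4,5,6,7,12,13,14,15,20,21,22,23,28,29,30,31): XOR of data positions = 1⊕0⊕0⊕1⊕0⊕0⊕1⊕0⊕1⊕1⊕1⊕1⊕1⊕1⊕1 = 0
p8 (pos 8,9,10,11,12,13,14,15,24,25,26,27,28,29,30,31): XOR of data positions = 0⊕0⊕1⊕1⊕0⊕0⊕1⊕0⊕0⊕1⊕0⊕1⊕1⊕1⊕1 = 0
p16 (pos 16,17,18,19,20,21,22,23,24,25,26,27,28,29,30,31): XOR of data positions = 0⊕1⊕1⊕0⊕1⊕1⊕1⊕0⊕0⊕1⊕0⊕1⊕1⊕1⊕1 = 0
Codeword: 0100100000110010011011100101111

0100100000110010011011100101111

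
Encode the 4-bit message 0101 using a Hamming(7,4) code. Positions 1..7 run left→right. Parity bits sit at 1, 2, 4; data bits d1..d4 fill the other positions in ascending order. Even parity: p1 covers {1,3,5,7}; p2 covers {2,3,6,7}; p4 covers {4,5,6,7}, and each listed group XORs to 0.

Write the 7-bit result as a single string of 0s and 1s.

0100101

Place data at non-parity positions: p1 p2 0 p4 1 0 1
p1 (pos 1,3,5,7): XOR of data positions = 0⊕1⊕1 = 0
p2 (pos 2,3,6,7): XOR of data positions = 0⊕0⊕1 = 1
p4 (pos 4,5,6,7): XOR of data positions = 1⊕0⊕1 = 0
Codeword: 0100101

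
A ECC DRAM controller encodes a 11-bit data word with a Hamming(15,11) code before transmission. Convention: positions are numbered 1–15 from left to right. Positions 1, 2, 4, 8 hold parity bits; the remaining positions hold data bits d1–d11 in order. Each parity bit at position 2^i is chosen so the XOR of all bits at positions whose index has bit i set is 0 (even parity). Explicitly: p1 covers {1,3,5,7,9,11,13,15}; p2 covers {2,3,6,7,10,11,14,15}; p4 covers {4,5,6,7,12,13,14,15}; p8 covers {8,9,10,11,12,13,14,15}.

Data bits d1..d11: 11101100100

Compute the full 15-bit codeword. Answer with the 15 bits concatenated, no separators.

Place data at non-parity positions: p1 p2 1 p4 1 1 0 p8 1 1 0 0 1 0 0
p1 (pos 1,3,5,7,9,11,13,15): XOR of data positions = 1⊕1⊕0⊕1⊕0⊕1⊕0 = 0
p2 (pos 2,3,6,7,10,11,14,15): XOR of data positions = 1⊕1⊕0⊕1⊕0⊕0⊕0 = 1
p4 (pos 4,5,6,7,12,13,14,15): XOR of data positions = 1⊕1⊕0⊕0⊕1⊕0⊕0 = 1
p8 (pos 8,9,10,11,12,13,14,15): XOR of data positions = 1⊕1⊕0⊕0⊕1⊕0⊕0 = 1
Codeword: 011111011100100

011111011100100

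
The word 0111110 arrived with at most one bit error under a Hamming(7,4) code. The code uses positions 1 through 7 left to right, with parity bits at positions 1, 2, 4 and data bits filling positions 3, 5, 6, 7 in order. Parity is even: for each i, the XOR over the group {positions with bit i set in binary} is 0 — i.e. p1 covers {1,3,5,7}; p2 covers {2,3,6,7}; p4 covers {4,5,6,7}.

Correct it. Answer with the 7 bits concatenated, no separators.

s1 (pos 1,3,5,7): 0⊕1⊕1⊕0 = 0
s2 (pos 2,3,6,7): 1⊕1⊕1⊕0 = 1
s4 (pos 4,5,6,7): 1⊕1⊕1⊕0 = 1
Syndrome s4…s1 = 110 → error at position 6.
Flip position 6: 0111110 → 0111100

0111100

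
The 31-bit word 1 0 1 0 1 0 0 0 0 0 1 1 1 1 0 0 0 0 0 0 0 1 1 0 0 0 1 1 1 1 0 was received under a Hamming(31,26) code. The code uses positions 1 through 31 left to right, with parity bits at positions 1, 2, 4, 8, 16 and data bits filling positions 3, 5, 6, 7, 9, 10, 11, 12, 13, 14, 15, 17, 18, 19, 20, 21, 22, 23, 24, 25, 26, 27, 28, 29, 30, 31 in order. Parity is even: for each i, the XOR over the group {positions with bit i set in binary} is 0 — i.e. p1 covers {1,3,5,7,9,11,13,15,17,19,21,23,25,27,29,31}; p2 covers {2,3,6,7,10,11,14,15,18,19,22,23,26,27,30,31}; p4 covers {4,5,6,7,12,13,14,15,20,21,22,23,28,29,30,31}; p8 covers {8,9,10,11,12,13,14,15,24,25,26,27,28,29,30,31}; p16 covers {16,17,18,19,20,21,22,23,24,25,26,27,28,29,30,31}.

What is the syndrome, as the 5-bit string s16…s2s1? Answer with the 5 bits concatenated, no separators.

00110

s1 (pos 1,3,5,7,9,11,13,15,17,19,21,23,25,27,29,31): 1⊕1⊕1⊕0⊕0⊕1⊕1⊕0⊕0⊕0⊕0⊕1⊕0⊕1⊕1⊕0 = 0
s2 (pos 2,3,6,7,10,11,14,15,18,19,22,23,26,27,30,31): 0⊕1⊕0⊕0⊕0⊕1⊕1⊕0⊕0⊕0⊕1⊕1⊕0⊕1⊕1⊕0 = 1
s4 (pos 4,5,6,7,12,13,14,15,20,21,22,23,28,29,30,31): 0⊕1⊕0⊕0⊕1⊕1⊕1⊕0⊕0⊕0⊕1⊕1⊕1⊕1⊕1⊕0 = 1
s8 (pos 8,9,10,11,12,13,14,15,24,25,26,27,28,29,30,31): 0⊕0⊕0⊕1⊕1⊕1⊕1⊕0⊕0⊕0⊕0⊕1⊕1⊕1⊕1⊕0 = 0
s16 (pos 16,17,18,19,20,21,22,23,24,25,26,27,28,29,30,31): 0⊕0⊕0⊕0⊕0⊕0⊕1⊕1⊕0⊕0⊕0⊕1⊕1⊕1⊕1⊕0 = 0
Syndrome s16…s1 = 00110 → error at position 6.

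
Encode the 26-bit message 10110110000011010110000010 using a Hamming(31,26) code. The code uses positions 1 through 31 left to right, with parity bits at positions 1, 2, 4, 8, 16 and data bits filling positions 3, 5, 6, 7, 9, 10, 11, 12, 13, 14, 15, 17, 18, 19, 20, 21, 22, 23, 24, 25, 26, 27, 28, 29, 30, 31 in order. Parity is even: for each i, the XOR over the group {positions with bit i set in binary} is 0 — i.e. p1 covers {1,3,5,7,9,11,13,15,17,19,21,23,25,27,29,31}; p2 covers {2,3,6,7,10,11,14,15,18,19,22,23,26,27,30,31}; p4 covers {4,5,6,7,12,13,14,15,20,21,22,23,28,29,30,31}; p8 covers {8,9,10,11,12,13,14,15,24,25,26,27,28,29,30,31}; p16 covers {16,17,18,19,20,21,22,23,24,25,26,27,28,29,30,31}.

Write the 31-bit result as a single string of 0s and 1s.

Place data at non-parity positions: p1 p2 1 p4 0 1 1 p8 0 1 1 0 0 0 0 p16 0 1 1 0 1 0 1 1 0 0 0 0 0 1 0
p1 (pos 1,3,5,7,9,11,13,15,17,19,21,23,25,27,29,31): XOR of data positions = 1⊕0⊕1⊕0⊕1⊕0⊕0⊕0⊕1⊕1⊕1⊕0⊕0⊕0⊕0 = 0
p2 (pos 2,3,6,7,10,11,14,15,18,19,22,23,26,27,30,31): XOR of data positions = 1⊕1⊕1⊕1⊕1⊕0⊕0⊕1⊕1⊕0⊕1⊕0⊕0⊕1⊕0 = 1
p4 (pos 4,5,6,7,12,13,14,15,20,21,22,23,28,29,30,31): XOR of data positions = 0⊕1⊕1⊕0⊕0⊕0⊕0⊕0⊕1⊕0⊕1⊕0⊕0⊕1⊕0 = 1
p8 (pos 8,9,10,11,12,13,14,15,24,25,26,27,28,29,30,31): XOR of data positions = 0⊕1⊕1⊕0⊕0⊕0⊕0⊕1⊕0⊕0⊕0⊕0⊕0⊕1⊕0 = 0
p16 (pos 16,17,18,19,20,21,22,23,24,25,26,27,28,29,30,31): XOR of data positions = 0⊕1⊕1⊕0⊕1⊕0⊕1⊕1⊕0⊕0⊕0⊕0⊕0⊕1⊕0 = 0
Codeword: 0111011001100000011010110000010

0111011001100000011010110000010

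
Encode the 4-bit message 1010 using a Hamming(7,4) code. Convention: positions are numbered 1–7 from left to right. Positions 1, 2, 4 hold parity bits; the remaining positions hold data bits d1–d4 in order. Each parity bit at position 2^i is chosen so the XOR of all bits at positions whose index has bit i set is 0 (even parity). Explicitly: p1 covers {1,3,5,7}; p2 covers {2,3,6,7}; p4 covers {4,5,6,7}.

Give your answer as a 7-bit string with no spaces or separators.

1011010

Place data at non-parity positions: p1 p2 1 p4 0 1 0
p1 (pos 1,3,5,7): XOR of data positions = 1⊕0⊕0 = 1
p2 (pos 2,3,6,7): XOR of data positions = 1⊕1⊕0 = 0
p4 (pos 4,5,6,7): XOR of data positions = 0⊕1⊕0 = 1
Codeword: 1011010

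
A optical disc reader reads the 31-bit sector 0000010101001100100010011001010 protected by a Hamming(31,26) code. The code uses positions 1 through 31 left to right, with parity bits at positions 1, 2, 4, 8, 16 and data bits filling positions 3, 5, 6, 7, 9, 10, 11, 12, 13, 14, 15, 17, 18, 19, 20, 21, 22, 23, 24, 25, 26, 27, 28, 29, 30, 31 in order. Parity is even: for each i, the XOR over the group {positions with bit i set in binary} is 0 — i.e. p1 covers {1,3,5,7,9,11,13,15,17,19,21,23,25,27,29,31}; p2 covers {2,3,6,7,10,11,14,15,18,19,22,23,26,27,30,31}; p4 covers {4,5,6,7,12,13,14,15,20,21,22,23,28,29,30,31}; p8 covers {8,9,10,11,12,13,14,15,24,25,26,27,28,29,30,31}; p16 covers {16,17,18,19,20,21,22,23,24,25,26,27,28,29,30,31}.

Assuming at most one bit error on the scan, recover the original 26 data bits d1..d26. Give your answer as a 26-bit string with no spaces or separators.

00100100110100010011001010

s1 (pos 1,3,5,7,9,11,13,15,17,19,21,23,25,27,29,31): 0⊕0⊕0⊕0⊕0⊕0⊕1⊕0⊕1⊕0⊕1⊕0⊕1⊕0⊕0⊕0 = 0
s2 (pos 2,3,6,7,10,11,14,15,18,19,22,23,26,27,30,31): 0⊕0⊕1⊕0⊕1⊕0⊕1⊕0⊕0⊕0⊕0⊕0⊕0⊕0⊕1⊕0 = 0
s4 (pos 4,5,6,7,12,13,14,15,20,21,22,23,28,29,30,31): 0⊕0⊕1⊕0⊕0⊕1⊕1⊕0⊕0⊕1⊕0⊕0⊕1⊕0⊕1⊕0 = 0
s8 (pos 8,9,10,11,12,13,14,15,24,25,26,27,28,29,30,31): 1⊕0⊕1⊕0⊕0⊕1⊕1⊕0⊕1⊕1⊕0⊕0⊕1⊕0⊕1⊕0 = 0
s16 (pos 16,17,18,19,20,21,22,23,24,25,26,27,28,29,30,31): 0⊕1⊕0⊕0⊕0⊕1⊕0⊕0⊕1⊕1⊕0⊕0⊕1⊕0⊕1⊕0 = 0
Syndrome s16…s1 = 00000 → no error.
Read data bits from positions 3,5,6,7,9,10,11,12,13,14,15,17,18,19,20,21,22,23,24,25,26,27,28,29,30,31: 00100100110100010011001010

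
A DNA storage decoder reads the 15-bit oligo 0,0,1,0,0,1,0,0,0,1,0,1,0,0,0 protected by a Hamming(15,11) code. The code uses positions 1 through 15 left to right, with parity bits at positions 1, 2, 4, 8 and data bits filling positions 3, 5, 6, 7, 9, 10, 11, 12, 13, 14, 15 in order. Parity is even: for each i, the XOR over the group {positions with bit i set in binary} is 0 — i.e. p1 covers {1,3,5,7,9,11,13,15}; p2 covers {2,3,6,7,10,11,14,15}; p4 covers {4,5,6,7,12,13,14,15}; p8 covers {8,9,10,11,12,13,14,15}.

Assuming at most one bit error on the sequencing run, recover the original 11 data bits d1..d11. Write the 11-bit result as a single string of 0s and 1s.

s1 (pos 1,3,5,7,9,11,13,15): 0⊕1⊕0⊕0⊕0⊕0⊕0⊕0 = 1
s2 (pos 2,3,6,7,10,11,14,15): 0⊕1⊕1⊕0⊕1⊕0⊕0⊕0 = 1
s4 (pos 4,5,6,7,12,13,14,15): 0⊕0⊕1⊕0⊕1⊕0⊕0⊕0 = 0
s8 (pos 8,9,10,11,12,13,14,15): 0⊕0⊕1⊕0⊕1⊕0⊕0⊕0 = 0
Syndrome s8…s1 = 0011 → error at position 3.
Flip position 3: 001001000101000 → 000001000101000
Read data bits from positions 3,5,6,7,9,10,11,12,13,14,15: 00100101000

00100101000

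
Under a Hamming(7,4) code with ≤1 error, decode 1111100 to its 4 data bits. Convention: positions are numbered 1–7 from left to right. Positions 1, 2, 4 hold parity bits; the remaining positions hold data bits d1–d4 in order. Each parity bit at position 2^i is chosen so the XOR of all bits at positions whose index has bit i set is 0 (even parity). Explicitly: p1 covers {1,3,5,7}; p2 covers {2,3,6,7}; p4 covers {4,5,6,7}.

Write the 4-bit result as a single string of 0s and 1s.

s1 (pos 1,3,5,7): 1⊕1⊕1⊕0 = 1
s2 (pos 2,3,6,7): 1⊕1⊕0⊕0 = 0
s4 (pos 4,5,6,7): 1⊕1⊕0⊕0 = 0
Syndrome s4…s1 = 001 → error at position 1.
Flip position 1: 1111100 → 0111100
Read data bits from positions 3,5,6,7: 1100

1100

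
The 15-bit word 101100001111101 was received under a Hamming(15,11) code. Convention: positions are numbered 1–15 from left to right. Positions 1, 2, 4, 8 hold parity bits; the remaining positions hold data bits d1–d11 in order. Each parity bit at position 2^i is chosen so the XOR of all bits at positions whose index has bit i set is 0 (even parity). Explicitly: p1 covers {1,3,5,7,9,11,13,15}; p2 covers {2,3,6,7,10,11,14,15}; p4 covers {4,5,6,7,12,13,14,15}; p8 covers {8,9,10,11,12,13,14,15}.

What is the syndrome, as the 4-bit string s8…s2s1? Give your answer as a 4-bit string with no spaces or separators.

0000

s1 (pos 1,3,5,7,9,11,13,15): 1⊕1⊕0⊕0⊕1⊕1⊕1⊕1 = 0
s2 (pos 2,3,6,7,10,11,14,15): 0⊕1⊕0⊕0⊕1⊕1⊕0⊕1 = 0
s4 (pos 4,5,6,7,12,13,14,15): 1⊕0⊕0⊕0⊕1⊕1⊕0⊕1 = 0
s8 (pos 8,9,10,11,12,13,14,15): 0⊕1⊕1⊕1⊕1⊕1⊕0⊕1 = 0
Syndrome s8…s1 = 0000 → no error.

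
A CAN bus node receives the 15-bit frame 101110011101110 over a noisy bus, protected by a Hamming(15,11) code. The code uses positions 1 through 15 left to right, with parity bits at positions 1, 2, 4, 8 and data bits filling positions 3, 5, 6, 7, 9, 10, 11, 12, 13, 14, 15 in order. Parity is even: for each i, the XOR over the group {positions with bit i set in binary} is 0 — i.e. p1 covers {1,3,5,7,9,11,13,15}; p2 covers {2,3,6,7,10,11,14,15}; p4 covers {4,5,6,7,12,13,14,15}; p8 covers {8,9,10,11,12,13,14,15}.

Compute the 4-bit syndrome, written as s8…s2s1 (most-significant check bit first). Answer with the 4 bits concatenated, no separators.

0111

s1 (pos 1,3,5,7,9,11,13,15): 1⊕1⊕1⊕0⊕1⊕0⊕1⊕0 = 1
s2 (pos 2,3,6,7,10,11,14,15): 0⊕1⊕0⊕0⊕1⊕0⊕1⊕0 = 1
s4 (pos 4,5,6,7,12,13,14,15): 1⊕1⊕0⊕0⊕1⊕1⊕1⊕0 = 1
s8 (pos 8,9,10,11,12,13,14,15): 1⊕1⊕1⊕0⊕1⊕1⊕1⊕0 = 0
Syndrome s8…s1 = 0111 → error at position 7.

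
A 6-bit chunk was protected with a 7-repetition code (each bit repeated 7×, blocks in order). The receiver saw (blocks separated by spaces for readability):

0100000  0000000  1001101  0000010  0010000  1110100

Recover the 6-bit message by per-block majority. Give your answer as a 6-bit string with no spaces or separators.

001001

Block 1 (0100000): 1 one → 0
Block 2 (0000000): 0 ones → 0
Block 3 (1001101): 4 ones → 1
Block 4 (0000010): 1 one → 0
Block 5 (0010000): 1 one → 0
Block 6 (1110100): 4 ones → 1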